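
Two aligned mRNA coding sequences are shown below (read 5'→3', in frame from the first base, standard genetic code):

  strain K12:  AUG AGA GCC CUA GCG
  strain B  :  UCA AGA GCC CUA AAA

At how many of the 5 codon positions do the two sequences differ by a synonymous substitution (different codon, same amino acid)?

Codon 1: AUG Met / UCA Ser — nonsynonymous.
Codon 2: AGA Arg / AGA Arg — identical.
Codon 3: GCC Ala / GCC Ala — identical.
Codon 4: CUA Leu / CUA Leu — identical.
Codon 5: GCG Ala / AAA Lys — nonsynonymous.
Synonymous differences: 0.

0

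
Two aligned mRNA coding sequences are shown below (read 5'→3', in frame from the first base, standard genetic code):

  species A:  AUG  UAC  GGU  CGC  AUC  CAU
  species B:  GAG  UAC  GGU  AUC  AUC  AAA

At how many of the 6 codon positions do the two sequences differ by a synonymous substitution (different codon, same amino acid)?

Codon 1: AUG Met / GAG Glu — nonsynonymous.
Codon 2: UAC Tyr / UAC Tyr — identical.
Codon 3: GGU Gly / GGU Gly — identical.
Codon 4: CGC Arg / AUC Ile — nonsynonymous.
Codon 5: AUC Ile / AUC Ile — identical.
Codon 6: CAU His / AAA Lys — nonsynonymous.
Synonymous differences: 0.

0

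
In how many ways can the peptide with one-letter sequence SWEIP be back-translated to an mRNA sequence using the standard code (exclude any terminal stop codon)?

Ser: 6 codons.
Trp: 1 codon.
Glu: 2 codons.
Ile: 3 codons.
Pro: 4 codons.
6 × 1 × 2 × 3 × 4 = 144.

144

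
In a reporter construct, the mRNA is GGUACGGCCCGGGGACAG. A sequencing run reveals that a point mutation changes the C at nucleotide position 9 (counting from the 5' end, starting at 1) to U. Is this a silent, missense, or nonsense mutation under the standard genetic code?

Position 9 falls in codon 3: GCC → Ala.
After the substitution the codon is GCU → Ala.
Both encode Ala, so the change is synonymous.

silent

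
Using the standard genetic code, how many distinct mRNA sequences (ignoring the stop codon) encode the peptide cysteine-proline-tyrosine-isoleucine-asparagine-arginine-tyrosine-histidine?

Cys: 2 codons.
Pro: 4 codons.
Tyr: 2 codons.
Ile: 3 codons.
Asn: 2 codons.
Arg: 6 codons.
Tyr: 2 codons.
His: 2 codons.
2 × 4 × 2 × 3 × 2 × 6 × 2 × 2 = 2304.

2304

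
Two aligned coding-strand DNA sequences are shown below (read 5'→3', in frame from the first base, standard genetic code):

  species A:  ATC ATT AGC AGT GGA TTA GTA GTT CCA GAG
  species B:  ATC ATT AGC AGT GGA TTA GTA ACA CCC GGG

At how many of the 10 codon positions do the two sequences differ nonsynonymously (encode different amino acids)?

2

Codon 1: ATC Ile / ATC Ile — identical.
Codon 2: ATT Ile / ATT Ile — identical.
Codon 3: AGC Ser / AGC Ser — identical.
Codon 4: AGT Ser / AGT Ser — identical.
Codon 5: GGA Gly / GGA Gly — identical.
Codon 6: TTA Leu / TTA Leu — identical.
Codon 7: GTA Val / GTA Val — identical.
Codon 8: GTT Val / ACA Thr — nonsynonymous.
Codon 9: CCA Pro / CCC Pro — synonymous.
Codon 10: GAG Glu / GGG Gly — nonsynonymous.
Nonsynonymous differences: 2.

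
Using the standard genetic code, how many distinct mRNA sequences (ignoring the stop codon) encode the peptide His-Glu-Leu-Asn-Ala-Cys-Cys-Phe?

His: 2 codons.
Glu: 2 codons.
Leu: 6 codons.
Asn: 2 codons.
Ala: 4 codons.
Cys: 2 codons.
Cys: 2 codons.
Phe: 2 codons.
2 × 2 × 6 × 2 × 4 × 2 × 2 × 2 = 1536.

1536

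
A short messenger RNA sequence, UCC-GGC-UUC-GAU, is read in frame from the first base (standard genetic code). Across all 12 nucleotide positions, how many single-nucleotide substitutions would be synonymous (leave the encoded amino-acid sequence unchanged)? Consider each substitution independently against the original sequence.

8

Codon 1 (UCC, Ser): 3 synonymous substitutions.
Codon 2 (GGC, Gly): 3 synonymous substitutions.
Codon 3 (UUC, Phe): 1 synonymous substitution.
Codon 4 (GAU, Asp): 1 synonymous substitution.
Total: 3 + 3 + 1 + 1 = 8.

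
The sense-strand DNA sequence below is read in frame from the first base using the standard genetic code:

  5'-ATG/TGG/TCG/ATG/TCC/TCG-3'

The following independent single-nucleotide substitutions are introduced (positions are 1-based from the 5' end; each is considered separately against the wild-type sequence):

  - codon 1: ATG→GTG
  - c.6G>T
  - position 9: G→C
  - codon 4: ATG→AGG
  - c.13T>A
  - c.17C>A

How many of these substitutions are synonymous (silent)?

1

Codon 1: ATG (Met) → GTG (Val) — missense.
Codon 2: TGG (Trp) → TGT (Cys) — missense.
Codon 3: TCG (Ser) → TCC (Ser) — synonymous.
Codon 4: ATG (Met) → AGG (Arg) — missense.
Codon 5: TCC (Ser) → ACC (Thr) — missense.
Codon 6: TCG (Ser) → TAG (Stop) — nonsense.
Synonymous: 1 of 6.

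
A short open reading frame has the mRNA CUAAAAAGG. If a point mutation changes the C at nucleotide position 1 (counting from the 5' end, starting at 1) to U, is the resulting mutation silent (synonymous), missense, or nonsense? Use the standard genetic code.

Position 1 falls in codon 1: CUA → Leu.
After the substitution the codon is UUA → Leu.
Both encode Leu, so the change is synonymous.

silent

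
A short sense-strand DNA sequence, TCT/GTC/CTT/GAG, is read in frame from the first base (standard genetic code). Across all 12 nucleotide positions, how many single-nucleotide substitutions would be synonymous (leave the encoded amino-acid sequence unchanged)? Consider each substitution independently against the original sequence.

Codon 1 (TCT, Ser): 3 synonymous substitutions.
Codon 2 (GTC, Val): 3 synonymous substitutions.
Codon 3 (CTT, Leu): 3 synonymous substitutions.
Codon 4 (GAG, Glu): 1 synonymous substitution.
Total: 3 + 3 + 3 + 1 = 10.

10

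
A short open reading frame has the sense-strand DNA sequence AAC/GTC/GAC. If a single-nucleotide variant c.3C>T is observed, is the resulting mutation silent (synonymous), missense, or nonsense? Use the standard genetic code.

Position 3 falls in codon 1: AAC → Asn.
After the substitution the codon is AAT → Asn.
Both encode Asn, so the change is synonymous.

silent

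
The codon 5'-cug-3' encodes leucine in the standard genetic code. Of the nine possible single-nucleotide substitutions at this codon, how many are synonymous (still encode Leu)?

4

Position 1: UUG → 1 synonymous.
Position 2: none → 0 synonymous.
Position 3: CUU, CUC, CUA → 3 synonymous.
Total: 1 + 0 + 3 = 4.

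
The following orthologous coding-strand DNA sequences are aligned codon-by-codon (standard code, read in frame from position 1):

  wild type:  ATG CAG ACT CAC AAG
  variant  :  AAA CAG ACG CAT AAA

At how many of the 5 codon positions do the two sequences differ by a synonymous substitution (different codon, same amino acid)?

Codon 1: ATG Met / AAA Lys — nonsynonymous.
Codon 2: CAG Gln / CAG Gln — identical.
Codon 3: ACT Thr / ACG Thr — synonymous.
Codon 4: CAC His / CAT His — synonymous.
Codon 5: AAG Lys / AAA Lys — synonymous.
Synonymous differences: 3.

3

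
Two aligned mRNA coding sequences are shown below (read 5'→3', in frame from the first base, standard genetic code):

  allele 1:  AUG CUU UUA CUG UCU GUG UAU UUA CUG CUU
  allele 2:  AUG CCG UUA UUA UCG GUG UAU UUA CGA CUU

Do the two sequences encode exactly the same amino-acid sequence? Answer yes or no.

no

Codon 1: AUG Met / AUG Met — identical.
Codon 2: CUU Leu / CCG Pro — nonsynonymous.
Codon 3: UUA Leu / UUA Leu — identical.
Codon 4: CUG Leu / UUA Leu — synonymous.
Codon 5: UCU Ser / UCG Ser — synonymous.
Codon 6: GUG Val / GUG Val — identical.
Codon 7: UAU Tyr / UAU Tyr — identical.
Codon 8: UUA Leu / UUA Leu — identical.
Codon 9: CUG Leu / CGA Arg — nonsynonymous.
Codon 10: CUU Leu / CUU Leu — identical.
Nonsynonymous differences: 2 → different protein.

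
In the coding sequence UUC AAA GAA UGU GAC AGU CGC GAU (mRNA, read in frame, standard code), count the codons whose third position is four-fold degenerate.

1

Codon 1 UUC (Phe): third position 2-fold.
Codon 2 AAA (Lys): third position 2-fold.
Codon 3 GAA (Glu): third position 2-fold.
Codon 4 UGU (Cys): third position 2-fold.
Codon 5 GAC (Asp): third position 2-fold.
Codon 6 AGU (Ser): third position 2-fold.
Codon 7 CGC (Arg): third position 4-fold.
Codon 8 GAU (Asp): third position 2-fold.
Four-fold degenerate third positions: 1.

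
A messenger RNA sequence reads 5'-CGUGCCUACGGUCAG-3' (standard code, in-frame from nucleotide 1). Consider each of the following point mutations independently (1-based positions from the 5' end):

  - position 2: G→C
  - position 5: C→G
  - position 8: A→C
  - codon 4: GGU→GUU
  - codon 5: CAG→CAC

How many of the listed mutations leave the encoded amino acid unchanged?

0

Codon 1: CGU (Arg) → CCU (Pro) — missense.
Codon 2: GCC (Ala) → GGC (Gly) — missense.
Codon 3: UAC (Tyr) → UCC (Ser) — missense.
Codon 4: GGU (Gly) → GUU (Val) — missense.
Codon 5: CAG (Gln) → CAC (His) — missense.
Synonymous: 0 of 5.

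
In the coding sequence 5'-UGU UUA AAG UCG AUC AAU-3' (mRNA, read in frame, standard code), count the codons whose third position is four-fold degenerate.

1

Codon 1 UGU (Cys): third position 2-fold.
Codon 2 UUA (Leu): third position 2-fold.
Codon 3 AAG (Lys): third position 2-fold.
Codon 4 UCG (Ser): third position 4-fold.
Codon 5 AUC (Ile): third position 3-fold.
Codon 6 AAU (Asn): third position 2-fold.
Four-fold degenerate third positions: 1.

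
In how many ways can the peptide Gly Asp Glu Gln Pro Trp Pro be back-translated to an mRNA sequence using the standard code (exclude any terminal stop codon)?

512

Gly: 4 codons.
Asp: 2 codons.
Glu: 2 codons.
Gln: 2 codons.
Pro: 4 codons.
Trp: 1 codon.
Pro: 4 codons.
4 × 2 × 2 × 2 × 4 × 1 × 4 = 512.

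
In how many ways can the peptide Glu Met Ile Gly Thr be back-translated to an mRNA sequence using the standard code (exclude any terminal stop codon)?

Glu: 2 codons.
Met: 1 codon.
Ile: 3 codons.
Gly: 4 codons.
Thr: 4 codons.
2 × 1 × 3 × 4 × 4 = 96.

96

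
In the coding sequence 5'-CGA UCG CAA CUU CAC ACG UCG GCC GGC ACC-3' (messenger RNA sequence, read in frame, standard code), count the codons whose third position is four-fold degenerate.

Codon 1 CGA (Arg): third position 4-fold.
Codon 2 UCG (Ser): third position 4-fold.
Codon 3 CAA (Gln): third position 2-fold.
Codon 4 CUU (Leu): third position 4-fold.
Codon 5 CAC (His): third position 2-fold.
Codon 6 ACG (Thr): third position 4-fold.
Codon 7 UCG (Ser): third position 4-fold.
Codon 8 GCC (Ala): third position 4-fold.
Codon 9 GGC (Gly): third position 4-fold.
Codon 10 ACC (Thr): third position 4-fold.
Four-fold degenerate third positions: 8.

8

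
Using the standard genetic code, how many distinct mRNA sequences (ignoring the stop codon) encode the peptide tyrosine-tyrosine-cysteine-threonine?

32

Tyr: 2 codons.
Tyr: 2 codons.
Cys: 2 codons.
Thr: 4 codons.
2 × 2 × 2 × 4 = 32.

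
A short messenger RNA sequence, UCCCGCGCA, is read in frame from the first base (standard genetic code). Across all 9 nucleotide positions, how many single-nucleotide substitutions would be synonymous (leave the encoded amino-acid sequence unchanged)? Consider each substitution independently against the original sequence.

9

Codon 1 (UCC, Ser): 3 synonymous substitutions.
Codon 2 (CGC, Arg): 3 synonymous substitutions.
Codon 3 (GCA, Ala): 3 synonymous substitutions.
Total: 3 + 3 + 3 = 9.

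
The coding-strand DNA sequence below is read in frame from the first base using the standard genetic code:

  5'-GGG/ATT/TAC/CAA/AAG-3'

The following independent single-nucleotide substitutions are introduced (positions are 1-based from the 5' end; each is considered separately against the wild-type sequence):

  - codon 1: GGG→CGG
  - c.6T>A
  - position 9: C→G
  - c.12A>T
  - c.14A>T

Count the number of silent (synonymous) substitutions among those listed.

Codon 1: GGG (Gly) → CGG (Arg) — missense.
Codon 2: ATT (Ile) → ATA (Ile) — synonymous.
Codon 3: TAC (Tyr) → TAG (Stop) — nonsense.
Codon 4: CAA (Gln) → CAT (His) — missense.
Codon 5: AAG (Lys) → ATG (Met) — missense.
Synonymous: 1 of 5.

1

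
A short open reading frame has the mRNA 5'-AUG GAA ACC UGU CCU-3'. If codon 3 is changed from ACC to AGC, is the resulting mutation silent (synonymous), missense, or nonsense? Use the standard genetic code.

missense

Position 8 falls in codon 3: ACC → Thr.
After the substitution the codon is AGC → Ser.
Thr ≠ Ser, so this is a missense mutation.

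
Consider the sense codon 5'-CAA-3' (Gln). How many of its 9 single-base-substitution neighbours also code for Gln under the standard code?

Position 1: none → 0 synonymous.
Position 2: none → 0 synonymous.
Position 3: CAG → 1 synonymous.
Total: 0 + 0 + 1 = 1.

1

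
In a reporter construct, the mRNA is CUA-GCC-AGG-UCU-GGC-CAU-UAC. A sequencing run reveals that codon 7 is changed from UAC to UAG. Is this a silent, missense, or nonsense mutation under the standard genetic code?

Position 21 falls in codon 7: UAC → Tyr.
After the substitution the codon is UAG → Stop.
The new codon is a stop codon, so this is a nonsense mutation.

nonsense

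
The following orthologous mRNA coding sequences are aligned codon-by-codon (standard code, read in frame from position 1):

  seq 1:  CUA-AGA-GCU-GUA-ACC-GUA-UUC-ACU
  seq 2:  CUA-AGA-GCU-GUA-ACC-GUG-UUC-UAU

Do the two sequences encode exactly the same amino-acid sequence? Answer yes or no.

Codon 1: CUA Leu / CUA Leu — identical.
Codon 2: AGA Arg / AGA Arg — identical.
Codon 3: GCU Ala / GCU Ala — identical.
Codon 4: GUA Val / GUA Val — identical.
Codon 5: ACC Thr / ACC Thr — identical.
Codon 6: GUA Val / GUG Val — synonymous.
Codon 7: UUC Phe / UUC Phe — identical.
Codon 8: ACU Thr / UAU Tyr — nonsynonymous.
Nonsynonymous differences: 1 → different protein.

no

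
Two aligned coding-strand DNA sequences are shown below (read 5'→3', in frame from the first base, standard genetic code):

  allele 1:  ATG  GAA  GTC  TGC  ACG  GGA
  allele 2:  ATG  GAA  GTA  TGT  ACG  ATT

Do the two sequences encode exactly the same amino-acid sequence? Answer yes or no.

Codon 1: ATG Met / ATG Met — identical.
Codon 2: GAA Glu / GAA Glu — identical.
Codon 3: GTC Val / GTA Val — synonymous.
Codon 4: TGC Cys / TGT Cys — synonymous.
Codon 5: ACG Thr / ACG Thr — identical.
Codon 6: GGA Gly / ATT Ile — nonsynonymous.
Nonsynonymous differences: 1 → different protein.

no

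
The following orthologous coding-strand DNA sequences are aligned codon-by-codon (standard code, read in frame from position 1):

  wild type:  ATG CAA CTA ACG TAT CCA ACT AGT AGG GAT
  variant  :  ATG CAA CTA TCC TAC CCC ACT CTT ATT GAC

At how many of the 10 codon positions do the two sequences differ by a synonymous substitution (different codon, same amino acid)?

3

Codon 1: ATG Met / ATG Met — identical.
Codon 2: CAA Gln / CAA Gln — identical.
Codon 3: CTA Leu / CTA Leu — identical.
Codon 4: ACG Thr / TCC Ser — nonsynonymous.
Codon 5: TAT Tyr / TAC Tyr — synonymous.
Codon 6: CCA Pro / CCC Pro — synonymous.
Codon 7: ACT Thr / ACT Thr — identical.
Codon 8: AGT Ser / CTT Leu — nonsynonymous.
Codon 9: AGG Arg / ATT Ile — nonsynonymous.
Codon 10: GAT Asp / GAC Asp — synonymous.
Synonymous differences: 3.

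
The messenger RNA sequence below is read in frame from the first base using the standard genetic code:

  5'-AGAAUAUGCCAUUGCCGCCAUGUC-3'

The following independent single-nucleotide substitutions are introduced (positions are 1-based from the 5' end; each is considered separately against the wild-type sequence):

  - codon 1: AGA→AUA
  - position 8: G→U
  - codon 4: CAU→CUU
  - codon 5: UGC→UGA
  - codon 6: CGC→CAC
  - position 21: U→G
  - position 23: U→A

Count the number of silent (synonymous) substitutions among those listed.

0

Codon 1: AGA (Arg) → AUA (Ile) — missense.
Codon 3: UGC (Cys) → UUC (Phe) — missense.
Codon 4: CAU (His) → CUU (Leu) — missense.
Codon 5: UGC (Cys) → UGA (Stop) — nonsense.
Codon 6: CGC (Arg) → CAC (His) — missense.
Codon 7: CAU (His) → CAG (Gln) — missense.
Codon 8: GUC (Val) → GAC (Asp) — missense.
Synonymous: 0 of 7.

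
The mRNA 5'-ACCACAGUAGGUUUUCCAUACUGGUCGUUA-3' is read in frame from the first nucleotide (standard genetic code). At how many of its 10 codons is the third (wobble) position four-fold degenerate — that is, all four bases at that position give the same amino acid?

6

Codon 1 ACC (Thr): third position 4-fold.
Codon 2 ACA (Thr): third position 4-fold.
Codon 3 GUA (Val): third position 4-fold.
Codon 4 GGU (Gly): third position 4-fold.
Codon 5 UUU (Phe): third position 2-fold.
Codon 6 CCA (Pro): third position 4-fold.
Codon 7 UAC (Tyr): third position 2-fold.
Codon 8 UGG (Trp): third position 1-fold.
Codon 9 UCG (Ser): third position 4-fold.
Codon 10 UUA (Leu): third position 2-fold.
Four-fold degenerate third positions: 6.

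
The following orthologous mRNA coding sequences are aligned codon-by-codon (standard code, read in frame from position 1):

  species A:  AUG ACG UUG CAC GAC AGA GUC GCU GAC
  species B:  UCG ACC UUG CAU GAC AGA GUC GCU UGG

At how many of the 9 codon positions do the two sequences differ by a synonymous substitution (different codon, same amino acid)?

2

Codon 1: AUG Met / UCG Ser — nonsynonymous.
Codon 2: ACG Thr / ACC Thr — synonymous.
Codon 3: UUG Leu / UUG Leu — identical.
Codon 4: CAC His / CAU His — synonymous.
Codon 5: GAC Asp / GAC Asp — identical.
Codon 6: AGA Arg / AGA Arg — identical.
Codon 7: GUC Val / GUC Val — identical.
Codon 8: GCU Ala / GCU Ala — identical.
Codon 9: GAC Asp / UGG Trp — nonsynonymous.
Synonymous differences: 2.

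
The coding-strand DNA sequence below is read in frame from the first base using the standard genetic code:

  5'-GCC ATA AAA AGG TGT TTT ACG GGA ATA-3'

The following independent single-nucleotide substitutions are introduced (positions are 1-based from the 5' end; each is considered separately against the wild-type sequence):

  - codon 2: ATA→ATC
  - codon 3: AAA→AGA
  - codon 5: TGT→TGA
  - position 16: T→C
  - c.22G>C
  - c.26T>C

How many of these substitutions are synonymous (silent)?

1

Codon 2: ATA (Ile) → ATC (Ile) — synonymous.
Codon 3: AAA (Lys) → AGA (Arg) — missense.
Codon 5: TGT (Cys) → TGA (Stop) — nonsense.
Codon 6: TTT (Phe) → CTT (Leu) — missense.
Codon 8: GGA (Gly) → CGA (Arg) — missense.
Codon 9: ATA (Ile) → ACA (Thr) — missense.
Synonymous: 1 of 6.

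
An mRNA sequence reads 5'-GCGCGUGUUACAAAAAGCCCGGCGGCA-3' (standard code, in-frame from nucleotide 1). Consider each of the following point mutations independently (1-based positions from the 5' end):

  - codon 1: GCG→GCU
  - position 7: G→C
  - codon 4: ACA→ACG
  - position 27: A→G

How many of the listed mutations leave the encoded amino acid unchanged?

Codon 1: GCG (Ala) → GCU (Ala) — synonymous.
Codon 3: GUU (Val) → CUU (Leu) — missense.
Codon 4: ACA (Thr) → ACG (Thr) — synonymous.
Codon 9: GCA (Ala) → GCG (Ala) — synonymous.
Synonymous: 3 of 4.

3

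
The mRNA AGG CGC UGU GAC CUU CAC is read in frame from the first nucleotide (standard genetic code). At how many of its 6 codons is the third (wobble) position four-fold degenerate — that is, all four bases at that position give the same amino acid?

2

Codon 1 AGG (Arg): third position 2-fold.
Codon 2 CGC (Arg): third position 4-fold.
Codon 3 UGU (Cys): third position 2-fold.
Codon 4 GAC (Asp): third position 2-fold.
Codon 5 CUU (Leu): third position 4-fold.
Codon 6 CAC (His): third position 2-fold.
Four-fold degenerate third positions: 2.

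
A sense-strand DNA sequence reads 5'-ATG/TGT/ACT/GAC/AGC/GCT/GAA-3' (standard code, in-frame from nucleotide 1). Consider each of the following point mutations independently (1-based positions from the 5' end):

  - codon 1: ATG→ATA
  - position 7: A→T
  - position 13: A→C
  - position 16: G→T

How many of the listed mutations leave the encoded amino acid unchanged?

0

Codon 1: ATG (Met) → ATA (Ile) — missense.
Codon 3: ACT (Thr) → TCT (Ser) — missense.
Codon 5: AGC (Ser) → CGC (Arg) — missense.
Codon 6: GCT (Ala) → TCT (Ser) — missense.
Synonymous: 0 of 4.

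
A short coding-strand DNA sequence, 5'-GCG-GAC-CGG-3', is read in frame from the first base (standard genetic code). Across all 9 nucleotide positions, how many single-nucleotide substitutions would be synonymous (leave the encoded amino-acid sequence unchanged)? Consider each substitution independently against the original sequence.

8

Codon 1 (GCG, Ala): 3 synonymous substitutions.
Codon 2 (GAC, Asp): 1 synonymous substitution.
Codon 3 (CGG, Arg): 4 synonymous substitutions.
Total: 3 + 1 + 4 = 8.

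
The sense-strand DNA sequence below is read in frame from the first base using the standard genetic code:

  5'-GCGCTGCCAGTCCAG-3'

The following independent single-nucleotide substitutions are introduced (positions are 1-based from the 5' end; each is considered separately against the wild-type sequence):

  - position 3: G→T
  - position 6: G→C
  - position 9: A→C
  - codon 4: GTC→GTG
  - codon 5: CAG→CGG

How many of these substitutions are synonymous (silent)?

Codon 1: GCG (Ala) → GCT (Ala) — synonymous.
Codon 2: CTG (Leu) → CTC (Leu) — synonymous.
Codon 3: CCA (Pro) → CCC (Pro) — synonymous.
Codon 4: GTC (Val) → GTG (Val) — synonymous.
Codon 5: CAG (Gln) → CGG (Arg) — missense.
Synonymous: 4 of 5.

4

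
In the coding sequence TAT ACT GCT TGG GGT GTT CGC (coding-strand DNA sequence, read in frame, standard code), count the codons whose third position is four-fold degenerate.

5

Codon 1 TAT (Tyr): third position 2-fold.
Codon 2 ACT (Thr): third position 4-fold.
Codon 3 GCT (Ala): third position 4-fold.
Codon 4 TGG (Trp): third position 1-fold.
Codon 5 GGT (Gly): third position 4-fold.
Codon 6 GTT (Val): third position 4-fold.
Codon 7 CGC (Arg): third position 4-fold.
Four-fold degenerate third positions: 5.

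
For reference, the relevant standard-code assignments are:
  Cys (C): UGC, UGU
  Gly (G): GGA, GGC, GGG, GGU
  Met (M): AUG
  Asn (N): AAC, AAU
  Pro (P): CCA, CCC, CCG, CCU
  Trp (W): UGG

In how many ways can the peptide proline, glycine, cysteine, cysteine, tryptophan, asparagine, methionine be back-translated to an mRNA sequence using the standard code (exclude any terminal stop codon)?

128

Pro: 4 codons.
Gly: 4 codons.
Cys: 2 codons.
Cys: 2 codons.
Trp: 1 codon.
Asn: 2 codons.
Met: 1 codon.
4 × 4 × 2 × 2 × 1 × 2 × 1 = 128.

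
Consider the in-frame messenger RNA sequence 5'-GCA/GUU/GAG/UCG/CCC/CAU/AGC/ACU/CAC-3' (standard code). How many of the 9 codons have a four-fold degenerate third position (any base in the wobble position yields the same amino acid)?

Codon 1 GCA (Ala): third position 4-fold.
Codon 2 GUU (Val): third position 4-fold.
Codon 3 GAG (Glu): third position 2-fold.
Codon 4 UCG (Ser): third position 4-fold.
Codon 5 CCC (Pro): third position 4-fold.
Codon 6 CAU (His): third position 2-fold.
Codon 7 AGC (Ser): third position 2-fold.
Codon 8 ACU (Thr): third position 4-fold.
Codon 9 CAC (His): third position 2-fold.
Four-fold degenerate third positions: 5.

5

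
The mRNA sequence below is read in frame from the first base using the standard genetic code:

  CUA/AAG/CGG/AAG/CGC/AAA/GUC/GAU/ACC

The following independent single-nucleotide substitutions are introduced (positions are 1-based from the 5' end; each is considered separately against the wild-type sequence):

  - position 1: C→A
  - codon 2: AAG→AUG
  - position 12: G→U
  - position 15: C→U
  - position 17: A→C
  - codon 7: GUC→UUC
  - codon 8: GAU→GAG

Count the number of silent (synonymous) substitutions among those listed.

Codon 1: CUA (Leu) → AUA (Ile) — missense.
Codon 2: AAG (Lys) → AUG (Met) — missense.
Codon 4: AAG (Lys) → AAU (Asn) — missense.
Codon 5: CGC (Arg) → CGU (Arg) — synonymous.
Codon 6: AAA (Lys) → ACA (Thr) — missense.
Codon 7: GUC (Val) → UUC (Phe) — missense.
Codon 8: GAU (Asp) → GAG (Glu) — missense.
Synonymous: 1 of 7.

1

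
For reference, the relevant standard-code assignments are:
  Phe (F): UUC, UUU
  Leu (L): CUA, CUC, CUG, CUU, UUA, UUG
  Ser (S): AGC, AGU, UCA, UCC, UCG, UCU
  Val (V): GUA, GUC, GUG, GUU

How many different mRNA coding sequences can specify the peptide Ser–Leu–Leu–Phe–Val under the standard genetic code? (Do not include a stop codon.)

Ser: 6 codons.
Leu: 6 codons.
Leu: 6 codons.
Phe: 2 codons.
Val: 4 codons.
6 × 6 × 6 × 2 × 4 = 1728.

1728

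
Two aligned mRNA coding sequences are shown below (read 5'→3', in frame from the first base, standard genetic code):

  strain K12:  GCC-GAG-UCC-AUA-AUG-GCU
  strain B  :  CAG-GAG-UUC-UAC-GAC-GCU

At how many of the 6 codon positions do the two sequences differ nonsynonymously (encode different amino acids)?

Codon 1: GCC Ala / CAG Gln — nonsynonymous.
Codon 2: GAG Glu / GAG Glu — identical.
Codon 3: UCC Ser / UUC Phe — nonsynonymous.
Codon 4: AUA Ile / UAC Tyr — nonsynonymous.
Codon 5: AUG Met / GAC Asp — nonsynonymous.
Codon 6: GCU Ala / GCU Ala — identical.
Nonsynonymous differences: 4.

4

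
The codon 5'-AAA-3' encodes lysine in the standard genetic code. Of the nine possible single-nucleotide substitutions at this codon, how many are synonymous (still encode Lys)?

Position 1: none → 0 synonymous.
Position 2: none → 0 synonymous.
Position 3: AAG → 1 synonymous.
Total: 0 + 0 + 1 = 1.

1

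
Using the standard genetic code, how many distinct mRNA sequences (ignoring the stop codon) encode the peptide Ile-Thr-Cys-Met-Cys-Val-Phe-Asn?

768

Ile: 3 codons.
Thr: 4 codons.
Cys: 2 codons.
Met: 1 codon.
Cys: 2 codons.
Val: 4 codons.
Phe: 2 codons.
Asn: 2 codons.
3 × 4 × 2 × 1 × 2 × 4 × 2 × 2 = 768.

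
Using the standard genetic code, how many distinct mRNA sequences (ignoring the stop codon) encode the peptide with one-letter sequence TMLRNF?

Thr: 4 codons.
Met: 1 codon.
Leu: 6 codons.
Arg: 6 codons.
Asn: 2 codons.
Phe: 2 codons.
4 × 1 × 6 × 6 × 2 × 2 = 576.

576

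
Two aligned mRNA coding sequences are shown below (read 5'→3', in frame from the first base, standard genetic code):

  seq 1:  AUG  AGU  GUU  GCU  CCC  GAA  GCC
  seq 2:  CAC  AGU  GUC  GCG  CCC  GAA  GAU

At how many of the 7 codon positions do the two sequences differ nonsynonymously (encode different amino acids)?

Codon 1: AUG Met / CAC His — nonsynonymous.
Codon 2: AGU Ser / AGU Ser — identical.
Codon 3: GUU Val / GUC Val — synonymous.
Codon 4: GCU Ala / GCG Ala — synonymous.
Codon 5: CCC Pro / CCC Pro — identical.
Codon 6: GAA Glu / GAA Glu — identical.
Codon 7: GCC Ala / GAU Asp — nonsynonymous.
Nonsynonymous differences: 2.

2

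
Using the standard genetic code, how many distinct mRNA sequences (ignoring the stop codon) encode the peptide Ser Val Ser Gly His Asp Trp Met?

Ser: 6 codons.
Val: 4 codons.
Ser: 6 codons.
Gly: 4 codons.
His: 2 codons.
Asp: 2 codons.
Trp: 1 codon.
Met: 1 codon.
6 × 4 × 6 × 4 × 2 × 2 × 1 × 1 = 2304.

2304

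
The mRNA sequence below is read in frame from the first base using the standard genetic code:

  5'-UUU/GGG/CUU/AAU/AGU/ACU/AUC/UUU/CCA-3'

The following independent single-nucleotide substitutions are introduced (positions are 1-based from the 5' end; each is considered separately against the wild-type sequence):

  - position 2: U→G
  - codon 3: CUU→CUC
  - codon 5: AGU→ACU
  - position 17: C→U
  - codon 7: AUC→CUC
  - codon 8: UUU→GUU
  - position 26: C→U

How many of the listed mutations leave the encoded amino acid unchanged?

1

Codon 1: UUU (Phe) → UGU (Cys) — missense.
Codon 3: CUU (Leu) → CUC (Leu) — synonymous.
Codon 5: AGU (Ser) → ACU (Thr) — missense.
Codon 6: ACU (Thr) → AUU (Ile) — missense.
Codon 7: AUC (Ile) → CUC (Leu) — missense.
Codon 8: UUU (Phe) → GUU (Val) — missense.
Codon 9: CCA (Pro) → CUA (Leu) — missense.
Synonymous: 1 of 7.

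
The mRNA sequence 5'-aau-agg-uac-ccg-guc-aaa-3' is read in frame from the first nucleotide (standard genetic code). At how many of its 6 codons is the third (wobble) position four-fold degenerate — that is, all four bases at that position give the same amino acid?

2

Codon 1 AAU (Asn): third position 2-fold.
Codon 2 AGG (Arg): third position 2-fold.
Codon 3 UAC (Tyr): third position 2-fold.
Codon 4 CCG (Pro): third position 4-fold.
Codon 5 GUC (Val): third position 4-fold.
Codon 6 AAA (Lys): third position 2-fold.
Four-fold degenerate third positions: 2.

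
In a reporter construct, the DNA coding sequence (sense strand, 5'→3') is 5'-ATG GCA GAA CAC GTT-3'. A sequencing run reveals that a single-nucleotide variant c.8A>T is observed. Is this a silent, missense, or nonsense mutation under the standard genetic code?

missense

Position 8 falls in codon 3: GAA → Glu.
After the substitution the codon is GTA → Val.
Glu ≠ Val, so this is a missense mutation.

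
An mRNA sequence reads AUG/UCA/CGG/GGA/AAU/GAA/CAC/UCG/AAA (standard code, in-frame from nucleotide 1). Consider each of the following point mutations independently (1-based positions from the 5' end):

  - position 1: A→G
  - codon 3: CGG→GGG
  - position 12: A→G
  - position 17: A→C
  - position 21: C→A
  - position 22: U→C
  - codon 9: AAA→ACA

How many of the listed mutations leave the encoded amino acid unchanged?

1

Codon 1: AUG (Met) → GUG (Val) — missense.
Codon 3: CGG (Arg) → GGG (Gly) — missense.
Codon 4: GGA (Gly) → GGG (Gly) — synonymous.
Codon 6: GAA (Glu) → GCA (Ala) — missense.
Codon 7: CAC (His) → CAA (Gln) — missense.
Codon 8: UCG (Ser) → CCG (Pro) — missense.
Codon 9: AAA (Lys) → ACA (Thr) — missense.
Synonymous: 1 of 7.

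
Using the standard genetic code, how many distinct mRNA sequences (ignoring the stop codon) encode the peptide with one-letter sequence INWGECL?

576

Ile: 3 codons.
Asn: 2 codons.
Trp: 1 codon.
Gly: 4 codons.
Glu: 2 codons.
Cys: 2 codons.
Leu: 6 codons.
3 × 2 × 1 × 4 × 2 × 2 × 6 = 576.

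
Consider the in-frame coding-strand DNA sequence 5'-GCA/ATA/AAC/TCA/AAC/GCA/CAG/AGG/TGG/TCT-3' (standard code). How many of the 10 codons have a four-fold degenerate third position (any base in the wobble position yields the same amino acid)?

Codon 1 GCA (Ala): third position 4-fold.
Codon 2 ATA (Ile): third position 3-fold.
Codon 3 AAC (Asn): third position 2-fold.
Codon 4 TCA (Ser): third position 4-fold.
Codon 5 AAC (Asn): third position 2-fold.
Codon 6 GCA (Ala): third position 4-fold.
Codon 7 CAG (Gln): third position 2-fold.
Codon 8 AGG (Arg): third position 2-fold.
Codon 9 TGG (Trp): third position 1-fold.
Codon 10 TCT (Ser): third position 4-fold.
Four-fold degenerate third positions: 4.

4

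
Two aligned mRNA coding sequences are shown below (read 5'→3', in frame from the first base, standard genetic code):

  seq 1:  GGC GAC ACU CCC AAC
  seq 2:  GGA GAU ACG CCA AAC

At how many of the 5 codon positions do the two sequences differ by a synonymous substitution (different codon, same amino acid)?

4

Codon 1: GGC Gly / GGA Gly — synonymous.
Codon 2: GAC Asp / GAU Asp — synonymous.
Codon 3: ACU Thr / ACG Thr — synonymous.
Codon 4: CCC Pro / CCA Pro — synonymous.
Codon 5: AAC Asn / AAC Asn — identical.
Synonymous differences: 4.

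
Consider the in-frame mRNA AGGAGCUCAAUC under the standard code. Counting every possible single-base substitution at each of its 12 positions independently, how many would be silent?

Codon 1 (AGG, Arg): 2 synonymous substitutions.
Codon 2 (AGC, Ser): 1 synonymous substitution.
Codon 3 (UCA, Ser): 3 synonymous substitutions.
Codon 4 (AUC, Ile): 2 synonymous substitutions.
Total: 2 + 1 + 3 + 2 = 8.

8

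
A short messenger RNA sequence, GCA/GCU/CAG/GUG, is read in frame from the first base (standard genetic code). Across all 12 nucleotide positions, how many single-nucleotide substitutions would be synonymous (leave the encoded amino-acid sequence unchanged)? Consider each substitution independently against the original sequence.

10

Codon 1 (GCA, Ala): 3 synonymous substitutions.
Codon 2 (GCU, Ala): 3 synonymous substitutions.
Codon 3 (CAG, Gln): 1 synonymous substitution.
Codon 4 (GUG, Val): 3 synonymous substitutions.
Total: 3 + 3 + 1 + 3 = 10.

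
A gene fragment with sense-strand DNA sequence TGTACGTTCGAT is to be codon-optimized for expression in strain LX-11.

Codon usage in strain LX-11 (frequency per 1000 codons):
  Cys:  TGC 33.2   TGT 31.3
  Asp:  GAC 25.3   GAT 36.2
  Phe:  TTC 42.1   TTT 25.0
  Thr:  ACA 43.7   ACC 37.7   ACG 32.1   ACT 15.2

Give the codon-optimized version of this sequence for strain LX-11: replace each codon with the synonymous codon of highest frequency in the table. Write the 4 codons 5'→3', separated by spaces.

Codon 1 (Cys): best is TGC at 33.2.
Codon 2 (Thr): best is ACA at 43.7.
Codon 3 (Phe): best is TTC at 42.1.
Codon 4 (Asp): best is GAT at 36.2.

TGC ACA TTC GAT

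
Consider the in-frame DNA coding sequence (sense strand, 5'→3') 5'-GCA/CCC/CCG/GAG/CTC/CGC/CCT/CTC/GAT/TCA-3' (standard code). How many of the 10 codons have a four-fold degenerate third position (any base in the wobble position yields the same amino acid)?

8

Codon 1 GCA (Ala): third position 4-fold.
Codon 2 CCC (Pro): third position 4-fold.
Codon 3 CCG (Pro): third position 4-fold.
Codon 4 GAG (Glu): third position 2-fold.
Codon 5 CTC (Leu): third position 4-fold.
Codon 6 CGC (Arg): third position 4-fold.
Codon 7 CCT (Pro): third position 4-fold.
Codon 8 CTC (Leu): third position 4-fold.
Codon 9 GAT (Asp): third position 2-fold.
Codon 10 TCA (Ser): third position 4-fold.
Four-fold degenerate third positions: 8.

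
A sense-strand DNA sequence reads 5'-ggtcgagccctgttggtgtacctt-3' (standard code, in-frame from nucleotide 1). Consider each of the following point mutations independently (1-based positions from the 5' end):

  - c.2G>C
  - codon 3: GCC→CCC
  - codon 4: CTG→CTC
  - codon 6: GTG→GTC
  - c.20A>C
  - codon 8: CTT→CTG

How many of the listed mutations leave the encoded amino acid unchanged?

Codon 1: GGT (Gly) → GCT (Ala) — missense.
Codon 3: GCC (Ala) → CCC (Pro) — missense.
Codon 4: CTG (Leu) → CTC (Leu) — synonymous.
Codon 6: GTG (Val) → GTC (Val) — synonymous.
Codon 7: TAC (Tyr) → TCC (Ser) — missense.
Codon 8: CTT (Leu) → CTG (Leu) — synonymous.
Synonymous: 3 of 6.

3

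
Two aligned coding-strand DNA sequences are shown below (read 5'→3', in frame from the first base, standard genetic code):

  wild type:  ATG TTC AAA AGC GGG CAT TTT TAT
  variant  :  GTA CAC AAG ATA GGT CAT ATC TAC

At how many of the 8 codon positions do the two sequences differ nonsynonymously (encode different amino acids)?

4

Codon 1: ATG Met / GTA Val — nonsynonymous.
Codon 2: TTC Phe / CAC His — nonsynonymous.
Codon 3: AAA Lys / AAG Lys — synonymous.
Codon 4: AGC Ser / ATA Ile — nonsynonymous.
Codon 5: GGG Gly / GGT Gly — synonymous.
Codon 6: CAT His / CAT His — identical.
Codon 7: TTT Phe / ATC Ile — nonsynonymous.
Codon 8: TAT Tyr / TAC Tyr — synonymous.
Nonsynonymous differences: 4.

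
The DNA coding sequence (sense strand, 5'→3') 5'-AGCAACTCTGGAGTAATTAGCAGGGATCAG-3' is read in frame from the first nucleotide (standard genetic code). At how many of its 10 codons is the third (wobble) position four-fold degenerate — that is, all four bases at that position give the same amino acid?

3

Codon 1 AGC (Ser): third position 2-fold.
Codon 2 AAC (Asn): third position 2-fold.
Codon 3 TCT (Ser): third position 4-fold.
Codon 4 GGA (Gly): third position 4-fold.
Codon 5 GTA (Val): third position 4-fold.
Codon 6 ATT (Ile): third position 3-fold.
Codon 7 AGC (Ser): third position 2-fold.
Codon 8 AGG (Arg): third position 2-fold.
Codon 9 GAT (Asp): third position 2-fold.
Codon 10 CAG (Gln): third position 2-fold.
Four-fold degenerate third positions: 3.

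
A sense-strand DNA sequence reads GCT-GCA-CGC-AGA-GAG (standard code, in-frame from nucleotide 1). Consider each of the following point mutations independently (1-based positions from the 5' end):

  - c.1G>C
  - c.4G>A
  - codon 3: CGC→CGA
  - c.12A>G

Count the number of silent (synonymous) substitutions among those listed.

2

Codon 1: GCT (Ala) → CCT (Pro) — missense.
Codon 2: GCA (Ala) → ACA (Thr) — missense.
Codon 3: CGC (Arg) → CGA (Arg) — synonymous.
Codon 4: AGA (Arg) → AGG (Arg) — synonymous.
Synonymous: 2 of 4.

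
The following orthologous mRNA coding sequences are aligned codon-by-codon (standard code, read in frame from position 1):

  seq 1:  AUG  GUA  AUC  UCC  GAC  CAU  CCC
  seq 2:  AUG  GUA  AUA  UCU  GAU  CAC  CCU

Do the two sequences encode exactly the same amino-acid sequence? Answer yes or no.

Codon 1: AUG Met / AUG Met — identical.
Codon 2: GUA Val / GUA Val — identical.
Codon 3: AUC Ile / AUA Ile — synonymous.
Codon 4: UCC Ser / UCU Ser — synonymous.
Codon 5: GAC Asp / GAU Asp — synonymous.
Codon 6: CAU His / CAC His — synonymous.
Codon 7: CCC Pro / CCU Pro — synonymous.
Nonsynonymous differences: 0 → same protein.

yes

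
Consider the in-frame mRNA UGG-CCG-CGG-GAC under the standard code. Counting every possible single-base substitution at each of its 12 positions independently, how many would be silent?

8

Codon 1 (UGG, Trp): 0 synonymous substitutions.
Codon 2 (CCG, Pro): 3 synonymous substitutions.
Codon 3 (CGG, Arg): 4 synonymous substitutions.
Codon 4 (GAC, Asp): 1 synonymous substitution.
Total: 0 + 3 + 4 + 1 = 8.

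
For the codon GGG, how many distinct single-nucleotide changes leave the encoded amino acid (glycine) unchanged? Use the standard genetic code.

Position 1: none → 0 synonymous.
Position 2: none → 0 synonymous.
Position 3: GGU, GGC, GGA → 3 synonymous.
Total: 0 + 0 + 3 = 3.

3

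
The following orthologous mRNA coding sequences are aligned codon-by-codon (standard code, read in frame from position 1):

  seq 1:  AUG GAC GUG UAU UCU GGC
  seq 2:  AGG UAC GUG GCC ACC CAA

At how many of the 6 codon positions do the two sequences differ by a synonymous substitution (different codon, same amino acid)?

Codon 1: AUG Met / AGG Arg — nonsynonymous.
Codon 2: GAC Asp / UAC Tyr — nonsynonymous.
Codon 3: GUG Val / GUG Val — identical.
Codon 4: UAU Tyr / GCC Ala — nonsynonymous.
Codon 5: UCU Ser / ACC Thr — nonsynonymous.
Codon 6: GGC Gly / CAA Gln — nonsynonymous.
Synonymous differences: 0.

0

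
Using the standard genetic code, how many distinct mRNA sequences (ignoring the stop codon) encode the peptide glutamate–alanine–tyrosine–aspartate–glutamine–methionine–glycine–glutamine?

Glu: 2 codons.
Ala: 4 codons.
Tyr: 2 codons.
Asp: 2 codons.
Gln: 2 codons.
Met: 1 codon.
Gly: 4 codons.
Gln: 2 codons.
2 × 4 × 2 × 2 × 2 × 1 × 4 × 2 = 512.

512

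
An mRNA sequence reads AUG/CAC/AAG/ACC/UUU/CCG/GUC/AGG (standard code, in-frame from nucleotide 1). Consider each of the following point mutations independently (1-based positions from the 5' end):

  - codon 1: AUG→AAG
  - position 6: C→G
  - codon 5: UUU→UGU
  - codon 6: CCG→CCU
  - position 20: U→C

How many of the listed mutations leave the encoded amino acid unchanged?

1

Codon 1: AUG (Met) → AAG (Lys) — missense.
Codon 2: CAC (His) → CAG (Gln) — missense.
Codon 5: UUU (Phe) → UGU (Cys) — missense.
Codon 6: CCG (Pro) → CCU (Pro) — synonymous.
Codon 7: GUC (Val) → GCC (Ala) — missense.
Synonymous: 1 of 5.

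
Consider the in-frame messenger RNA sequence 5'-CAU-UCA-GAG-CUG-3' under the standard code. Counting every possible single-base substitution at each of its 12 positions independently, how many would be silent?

9

Codon 1 (CAU, His): 1 synonymous substitution.
Codon 2 (UCA, Ser): 3 synonymous substitutions.
Codon 3 (GAG, Glu): 1 synonymous substitution.
Codon 4 (CUG, Leu): 4 synonymous substitutions.
Total: 1 + 3 + 1 + 4 = 9.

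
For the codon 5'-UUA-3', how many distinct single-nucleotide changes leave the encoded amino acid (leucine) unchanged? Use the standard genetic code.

Position 1: CUA → 1 synonymous.
Position 2: none → 0 synonymous.
Position 3: UUG → 1 synonymous.
Total: 1 + 0 + 1 = 2.

2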